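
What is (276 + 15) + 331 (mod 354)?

268

276 + 15 = 291
291 + 331 = 622 ≡ 268 (mod 354)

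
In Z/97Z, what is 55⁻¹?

30

97 = 1*55 + 42
55 = 1*42 + 13
42 = 3*13 + 3
13 = 4*3 + 1
3 = 3*1 + 0
gcd(55, 97) = 1, so the inverse exists.
Bézout: 1 = −17*97 + 30*55.
So 55⁻¹ ≡ 30 (mod 97).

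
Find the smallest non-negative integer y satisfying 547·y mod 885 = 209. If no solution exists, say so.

2

gcd(547, 885) = 1, so a unique solution mod 885 exists.
547⁻¹ ≡ 343 (mod 885).
y ≡ 343·209 ≡ 2 (mod 885).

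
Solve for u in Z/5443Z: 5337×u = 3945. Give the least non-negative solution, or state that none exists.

gcd(5337, 5443) = 1, so a unique solution mod 5443 exists.
5337⁻¹ ≡ 2208 (mod 5443).
u ≡ 2208×3945 ≡ 1760 (mod 5443).

1760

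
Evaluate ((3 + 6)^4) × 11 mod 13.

3 + 6 = 9
(9)^4 ≡ 9 (mod 13)
9 × 11 = 99 ≡ 8 (mod 13)

8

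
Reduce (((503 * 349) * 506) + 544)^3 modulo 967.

937

503 * 349 = 175547 ≡ 520 (mod 967)
520 * 506 = 263120 ≡ 96 (mod 967)
96 + 544 = 640
(640)^3 ≡ 937 (mod 967)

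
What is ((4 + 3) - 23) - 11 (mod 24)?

21

4 + 3 = 7
7 - 23 = -16 ≡ 8 (mod 24)
8 - 11 = -3 ≡ 21 (mod 24)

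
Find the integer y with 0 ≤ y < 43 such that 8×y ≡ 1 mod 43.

27

Run the extended Euclidean algorithm:
43 = 5×8 + 3
8 = 2×3 + 2
3 = 1×2 + 1
2 = 2×1 + 0
gcd(8, 43) = 1, so the inverse exists.
Bézout: 1 = 3×43 − 16×8.
So 8⁻¹ ≡ −16 ≡ 27 (mod 43).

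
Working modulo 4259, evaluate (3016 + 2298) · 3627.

1903

3016 + 2298 = 5314 ≡ 1055 (mod 4259)
1055 · 3627 = 3826485 ≡ 1903 (mod 4259)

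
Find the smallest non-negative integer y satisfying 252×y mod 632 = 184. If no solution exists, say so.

86

gcd(252, 632) = 4, and 4 | 184, so solutions exist.
Divide through by 4: 63×y mod 158 = 46.
63⁻¹ ≡ 153 (mod 158).
y ≡ 153×46 ≡ 86 (mod 158).
The smallest non-negative solution is y = 86.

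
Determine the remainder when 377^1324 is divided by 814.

81

Compute successive squares:
1324 in binary is 10100101100, i.e. 1324 = 1024 + 256 + 32 + 8 + 4.
377^1 ≡ 377 (mod 814)
377^2 ≡ 377^2 = 142129 ≡ 493 (mod 814)
377^4 ≡ 493^2 = 243049 ≡ 477 (mod 814)
377^8 ≡ 477^2 = 227529 ≡ 423 (mod 814)
377^16 ≡ 423^2 = 178929 ≡ 663 (mod 814)
377^32 ≡ 663^2 = 439569 ≡ 9 (mod 814)
377^64 ≡ 9^2 = 81 (mod 814)
377^128 ≡ 81^2 = 6561 ≡ 49 (mod 814)
377^256 ≡ 49^2 = 2401 ≡ 773 (mod 814)
377^512 ≡ 773^2 = 597529 ≡ 53 (mod 814)
377^1024 ≡ 53^2 = 2809 ≡ 367 (mod 814)
377^1324 = 377^1024 × 377^256 × 377^32 × 377^8 × 377^4 ≡ 367 × 773 × 9 × 423 × 477 (mod 814).
Accumulate the product:
367 × 773 = 283691 ≡ 419
419 × 9 = 3771 ≡ 515
515 × 423 = 217845 ≡ 507
507 × 477 = 241839 ≡ 81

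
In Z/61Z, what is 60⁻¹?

60

By the extended Euclidean algorithm:
61 = 1×60 + 1
60 = 60×1 + 0
gcd(60, 61) = 1, so the inverse exists.
Bézout: 1 = 1×61 − 1×60.
So 60⁻¹ ≡ −1 ≡ 60 (mod 61).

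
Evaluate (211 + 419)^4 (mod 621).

211 + 419 = 630 ≡ 9 (mod 621)
(9)^4 ≡ 351 (mod 621)

351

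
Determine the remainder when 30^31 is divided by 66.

30

Using repeated squaring:
30^1 ≡ 30 (mod 66)
30^2 ≡ 30^2 = 900 ≡ 42 (mod 66)
30^4 ≡ 42^2 = 1764 ≡ 48 (mod 66)
30^8 ≡ 48^2 = 2304 ≡ 60 (mod 66)
30^16 ≡ 60^2 = 3600 ≡ 36 (mod 66)
30^31 = 30^16 × 30^8 × 30^4 × 30^2 × 30^1 ≡ 36 × 60 × 48 × 42 × 30 (mod 66).
Accumulate the product:
36 × 60 = 2160 ≡ 48
48 × 48 = 2304 ≡ 60
60 × 42 = 2520 ≡ 12
12 × 30 = 360 ≡ 30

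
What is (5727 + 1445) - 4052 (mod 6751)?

3120

5727 + 1445 = 7172 ≡ 421 (mod 6751)
421 - 4052 = -3631 ≡ 3120 (mod 6751)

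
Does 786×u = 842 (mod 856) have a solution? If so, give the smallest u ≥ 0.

257

gcd(786, 856) = 2, and 2 | 842, so solutions exist.
Divide through by 2: 393×u = 421 (mod 428).
393⁻¹ ≡ 269 (mod 428).
u ≡ 269×421 ≡ 257 (mod 428).
The smallest non-negative solution is u = 257.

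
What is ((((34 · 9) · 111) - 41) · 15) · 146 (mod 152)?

126

34 · 9 = 306 ≡ 2 (mod 152)
2 · 111 = 222 ≡ 70 (mod 152)
70 - 41 = 29
29 · 15 = 435 ≡ 131 (mod 152)
131 · 146 = 19126 ≡ 126 (mod 152)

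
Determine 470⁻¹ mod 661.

By the extended Euclidean algorithm:
661 = 1×470 + 191
470 = 2×191 + 88
191 = 2×88 + 15
88 = 5×15 + 13
15 = 1×13 + 2
13 = 6×2 + 1
2 = 2×1 + 0
gcd(470, 661) = 1, so the inverse exists.
Back-substitute for 1:
1 = 1×13 − 6×2
  = −6×15 + 7×13
  = 7×88 − 41×15
  = −41×191 + 89×88
  = 89×470 − 219×191
  = −219×661 + 308×470
So 470⁻¹ ≡ 308 (mod 661).

308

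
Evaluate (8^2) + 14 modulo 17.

(8)^2 ≡ 13 (mod 17)
13 + 14 = 27 ≡ 10 (mod 17)

10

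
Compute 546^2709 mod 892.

546^1 ≡ 546 (mod 892)
546^2 ≡ 546^2 = 298116 ≡ 188 (mod 892)
546^4 ≡ 188^2 = 35344 ≡ 556 (mod 892)
546^8 ≡ 556^2 = 309136 ≡ 504 (mod 892)
546^16 ≡ 504^2 = 254016 ≡ 688 (mod 892)
546^32 ≡ 688^2 = 473344 ≡ 584 (mod 892)
546^64 ≡ 584^2 = 341056 ≡ 312 (mod 892)
546^128 ≡ 312^2 = 97344 ≡ 116 (mod 892)
546^256 ≡ 116^2 = 13456 ≡ 76 (mod 892)
546^512 ≡ 76^2 = 5776 ≡ 424 (mod 892)
546^1024 ≡ 424^2 = 179776 ≡ 484 (mod 892)
546^2048 ≡ 484^2 = 234256 ≡ 552 (mod 892)
546^2709 = 546^2048 × 546^512 × 546^128 × 546^16 × 546^4 × 546^1 ≡ 552 × 424 × 116 × 688 × 556 × 546 (mod 892).
Accumulate the product:
552 × 424 = 234048 ≡ 344
344 × 116 = 39904 ≡ 656
656 × 688 = 451328 ≡ 868
868 × 556 = 482608 ≡ 36
36 × 546 = 19656 ≡ 32

32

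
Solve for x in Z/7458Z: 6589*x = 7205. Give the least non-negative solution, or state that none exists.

335

gcd(6589, 7458) = 11, and 11 | 7205, so solutions exist.
Divide through by 11: 599*x = 655 (mod 678).
599⁻¹ ≡ 575 (mod 678).
x ≡ 575*655 ≡ 335 (mod 678).
The smallest non-negative solution is x = 335.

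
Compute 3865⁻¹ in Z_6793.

58

6793 = 1×3865 + 2928
3865 = 1×2928 + 937
2928 = 3×937 + 117
937 = 8×117 + 1
117 = 117×1 + 0
gcd(3865, 6793) = 1, so the inverse exists.
Bézout: 1 = −33×6793 + 58×3865.
So 3865⁻¹ ≡ 58 (mod 6793).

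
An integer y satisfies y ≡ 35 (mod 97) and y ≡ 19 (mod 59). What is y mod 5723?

1199

97⁻¹ mod 59: 97*14 ≡ 1 (mod 59), so 97⁻¹ ≡ 14.
y = 35 + 97*((19 − 35)*14 mod 59) = 35 + 97*12 = 1199.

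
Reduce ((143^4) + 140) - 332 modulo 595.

169

(143)^4 ≡ 361 (mod 595)
361 + 140 = 501
501 - 332 = 169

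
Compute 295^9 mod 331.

65

By square-and-multiply:
9 in binary is 1001, i.e. 9 = 8 + 1.
295^1 ≡ 295 (mod 331)
295^2 ≡ 295^2 = 87025 ≡ 303 (mod 331)
295^4 ≡ 303^2 = 91809 ≡ 122 (mod 331)
295^8 ≡ 122^2 = 14884 ≡ 320 (mod 331)
295^9 = 295^8 × 295^1 ≡ 320 × 295 (mod 331).
320 × 295 = 94400 ≡ 65 (mod 331).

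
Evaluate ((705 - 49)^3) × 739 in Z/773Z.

705 - 49 = 656
(656)^3 ≡ 43 (mod 773)
43 × 739 = 31777 ≡ 84 (mod 773)

84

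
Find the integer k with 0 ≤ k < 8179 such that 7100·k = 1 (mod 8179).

Run the extended Euclidean algorithm:
8179 = 1*7100 + 1079
7100 = 6*1079 + 626
1079 = 1*626 + 453
626 = 1*453 + 173
453 = 2*173 + 107
173 = 1*107 + 66
107 = 1*66 + 41
66 = 1*41 + 25
41 = 1*25 + 16
25 = 1*16 + 9
16 = 1*9 + 7
9 = 1*7 + 2
7 = 3*2 + 1
2 = 2*1 + 0
gcd(7100, 8179) = 1, so the inverse exists.
Back-substitute for 1:
1 = 1*7 − 3*2
  = −3*9 + 4*7
  = 4*16 − 7*9
  = −7*25 + 11*16
  = 11*41 − 18*25
  = −18*66 + 29*41
  = 29*107 − 47*66
  = −47*173 + 76*107
  = 76*453 − 199*173
  = −199*626 + 275*453
  = 275*1079 − 474*626
  = −474*7100 + 3119*1079
  = 3119*8179 − 3593*7100
So 7100⁻¹ ≡ −3593 ≡ 4586 (mod 8179).

4586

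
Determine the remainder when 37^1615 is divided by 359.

37^1 ≡ 37 (mod 359)
37^2 ≡ 37^2 = 1369 ≡ 292 (mod 359)
37^4 ≡ 292^2 = 85264 ≡ 181 (mod 359)
37^8 ≡ 181^2 = 32761 ≡ 92 (mod 359)
37^16 ≡ 92^2 = 8464 ≡ 207 (mod 359)
37^32 ≡ 207^2 = 42849 ≡ 128 (mod 359)
37^64 ≡ 128^2 = 16384 ≡ 229 (mod 359)
37^128 ≡ 229^2 = 52441 ≡ 27 (mod 359)
37^256 ≡ 27^2 = 729 ≡ 11 (mod 359)
37^512 ≡ 11^2 = 121 (mod 359)
37^1024 ≡ 121^2 = 14641 ≡ 281 (mod 359)
37^1615 = 37^1024 · 37^512 · 37^64 · 37^8 · 37^4 · 37^2 · 37^1 ≡ 281 · 121 · 229 · 92 · 181 · 292 · 37 (mod 359).
Accumulate the product:
281 · 121 = 34001 ≡ 255
255 · 229 = 58395 ≡ 237
237 · 92 = 21804 ≡ 264
264 · 181 = 47784 ≡ 37
37 · 292 = 10804 ≡ 34
34 · 37 = 1258 ≡ 181

181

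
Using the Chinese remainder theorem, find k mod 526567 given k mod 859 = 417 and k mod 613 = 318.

289041

859⁻¹ mod 613: 859×461 ≡ 1 (mod 613), so 859⁻¹ ≡ 461.
k = 417 + 859×((318 − 417)×461 mod 613) = 417 + 859×336 = 289041.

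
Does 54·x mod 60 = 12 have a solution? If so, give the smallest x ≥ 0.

gcd(54, 60) = 6, and 6 | 12, so solutions exist.
Divide through by 6: 9·x ≡ 2 (mod 10).
9⁻¹ ≡ 9 (mod 10).
x ≡ 9·2 ≡ 8 (mod 10).
The smallest non-negative solution is x = 8.

8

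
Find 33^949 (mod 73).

5

Compute successive squares:
33^1 ≡ 33 (mod 73)
33^2 ≡ 33^2 = 1089 ≡ 67 (mod 73)
33^4 ≡ 67^2 = 4489 ≡ 36 (mod 73)
33^8 ≡ 36^2 = 1296 ≡ 55 (mod 73)
33^16 ≡ 55^2 = 3025 ≡ 32 (mod 73)
33^32 ≡ 32^2 = 1024 ≡ 2 (mod 73)
33^64 ≡ 2^2 = 4 (mod 73)
33^128 ≡ 4^2 = 16 (mod 73)
33^256 ≡ 16^2 = 256 ≡ 37 (mod 73)
33^512 ≡ 37^2 = 1369 ≡ 55 (mod 73)
33^949 = 33^512 * 33^256 * 33^128 * 33^32 * 33^16 * 33^4 * 33^1 ≡ 55 * 37 * 16 * 2 * 32 * 36 * 33 (mod 73).
Accumulate the product:
55 * 37 = 2035 ≡ 64
64 * 16 = 1024 ≡ 2
2 * 2 = 4
4 * 32 = 128 ≡ 55
55 * 36 = 1980 ≡ 9
9 * 33 = 297 ≡ 5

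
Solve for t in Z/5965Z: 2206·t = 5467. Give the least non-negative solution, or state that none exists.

3542

gcd(2206, 5965) = 1, so a unique solution mod 5965 exists.
2206⁻¹ ≡ 2101 (mod 5965).
t ≡ 2101·5467 ≡ 3542 (mod 5965).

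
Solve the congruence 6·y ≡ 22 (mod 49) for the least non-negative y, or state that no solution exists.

gcd(6, 49) = 1, so a unique solution mod 49 exists.
6⁻¹ ≡ 41 (mod 49).
y ≡ 41·22 ≡ 20 (mod 49).

20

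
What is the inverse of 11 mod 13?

By the extended Euclidean algorithm:
13 = 1·11 + 2
11 = 5·2 + 1
2 = 2·1 + 0
gcd(11, 13) = 1, so the inverse exists.
Back-substitute for 1:
1 = 1·11 − 5·2
  = −5·13 + 6·11
So 11⁻¹ ≡ 6 (mod 13).

6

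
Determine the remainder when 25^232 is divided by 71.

By square-and-multiply:
232 in binary is 11101000, i.e. 232 = 128 + 64 + 32 + 8.
25^1 ≡ 25 (mod 71)
25^2 ≡ 25^2 = 625 ≡ 57 (mod 71)
25^4 ≡ 57^2 = 3249 ≡ 54 (mod 71)
25^8 ≡ 54^2 = 2916 ≡ 5 (mod 71)
25^16 ≡ 5^2 = 25 (mod 71)
25^32 ≡ 25^2 = 625 ≡ 57 (mod 71)
25^64 ≡ 57^2 = 3249 ≡ 54 (mod 71)
25^128 ≡ 54^2 = 2916 ≡ 5 (mod 71)
25^232 = 25^128 × 25^64 × 25^32 × 25^8 ≡ 5 × 54 × 57 × 5 (mod 71).
Accumulate the product:
5 × 54 = 270 ≡ 57
57 × 57 = 3249 ≡ 54
54 × 5 = 270 ≡ 57

57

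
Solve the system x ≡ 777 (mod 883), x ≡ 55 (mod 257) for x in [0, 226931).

128812

883⁻¹ mod 257: 883*218 ≡ 1 (mod 257), so 883⁻¹ ≡ 218.
x = 777 + 883*((55 − 777)*218 mod 257) = 777 + 883*145 = 128812.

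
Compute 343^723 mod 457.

343

Using repeated squaring:
723 in binary is 1011010011, i.e. 723 = 512 + 128 + 64 + 16 + 2 + 1.
343^1 ≡ 343 (mod 457)
343^2 ≡ 343^2 = 117649 ≡ 200 (mod 457)
343^4 ≡ 200^2 = 40000 ≡ 241 (mod 457)
343^8 ≡ 241^2 = 58081 ≡ 42 (mod 457)
343^16 ≡ 42^2 = 1764 ≡ 393 (mod 457)
343^32 ≡ 393^2 = 154449 ≡ 440 (mod 457)
343^64 ≡ 440^2 = 193600 ≡ 289 (mod 457)
343^128 ≡ 289^2 = 83521 ≡ 347 (mod 457)
343^256 ≡ 347^2 = 120409 ≡ 218 (mod 457)
343^512 ≡ 218^2 = 47524 ≡ 453 (mod 457)
343^723 = 343^512 * 343^128 * 343^64 * 343^16 * 343^2 * 343^1 ≡ 453 * 347 * 289 * 393 * 200 * 343 (mod 457).
Accumulate the product:
453 * 347 = 157191 ≡ 440
440 * 289 = 127160 ≡ 114
114 * 393 = 44802 ≡ 16
16 * 200 = 3200 ≡ 1
1 * 343 = 343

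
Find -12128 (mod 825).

247

-12128 = -15·825 + 247, so -12128 ≡ 247 (mod 825).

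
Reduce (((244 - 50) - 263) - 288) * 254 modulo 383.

93

244 - 50 = 194
194 - 263 = -69 ≡ 314 (mod 383)
314 - 288 = 26
26 * 254 = 6604 ≡ 93 (mod 383)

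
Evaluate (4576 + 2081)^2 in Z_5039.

4576 + 2081 = 6657 ≡ 1618 (mod 5039)
(1618)^2 ≡ 2683 (mod 5039)

2683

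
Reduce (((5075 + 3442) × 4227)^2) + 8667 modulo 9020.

5075 + 3442 = 8517
8517 × 4227 = 36001359 ≡ 2539 (mod 9020)
(2539)^2 ≡ 6241 (mod 9020)
6241 + 8667 = 14908 ≡ 5888 (mod 9020)

5888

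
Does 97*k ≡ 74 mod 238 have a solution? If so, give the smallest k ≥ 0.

gcd(97, 238) = 1, so a unique solution mod 238 exists.
97⁻¹ ≡ 27 (mod 238).
k ≡ 27*74 ≡ 94 (mod 238).

94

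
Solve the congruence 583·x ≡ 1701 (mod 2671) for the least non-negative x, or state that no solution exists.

2060

gcd(583, 2671) = 1, so a unique solution mod 2671 exists.
583⁻¹ ≡ 1237 (mod 2671).
x ≡ 1237·1701 ≡ 2060 (mod 2671).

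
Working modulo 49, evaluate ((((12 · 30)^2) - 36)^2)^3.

12 · 30 = 360 ≡ 17 (mod 49)
(17)^2 ≡ 44 (mod 49)
44 - 36 = 8
(8)^2 ≡ 15 (mod 49)
(15)^3 ≡ 43 (mod 49)

43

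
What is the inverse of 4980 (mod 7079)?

7079 = 1*4980 + 2099
4980 = 2*2099 + 782
2099 = 2*782 + 535
782 = 1*535 + 247
535 = 2*247 + 41
247 = 6*41 + 1
41 = 41*1 + 0
gcd(4980, 7079) = 1, so the inverse exists.
Back-substitute for 1:
1 = 1*247 − 6*41
  = −6*535 + 13*247
  = 13*782 − 19*535
  = −19*2099 + 51*782
  = 51*4980 − 121*2099
  = −121*7079 + 172*4980
So 4980⁻¹ ≡ 172 (mod 7079).

172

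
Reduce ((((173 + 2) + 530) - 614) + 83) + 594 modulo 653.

173 + 2 = 175
175 + 530 = 705 ≡ 52 (mod 653)
52 - 614 = -562 ≡ 91 (mod 653)
91 + 83 = 174
174 + 594 = 768 ≡ 115 (mod 653)

115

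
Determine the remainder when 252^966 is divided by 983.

Using repeated squaring:
966 in binary is 1111000110, i.e. 966 = 512 + 256 + 128 + 64 + 4 + 2.
252^1 ≡ 252 (mod 983)
252^2 ≡ 252^2 = 63504 ≡ 592 (mod 983)
252^4 ≡ 592^2 = 350464 ≡ 516 (mod 983)
252^8 ≡ 516^2 = 266256 ≡ 846 (mod 983)
252^16 ≡ 846^2 = 715716 ≡ 92 (mod 983)
252^32 ≡ 92^2 = 8464 ≡ 600 (mod 983)
252^64 ≡ 600^2 = 360000 ≡ 222 (mod 983)
252^128 ≡ 222^2 = 49284 ≡ 134 (mod 983)
252^256 ≡ 134^2 = 17956 ≡ 262 (mod 983)
252^512 ≡ 262^2 = 68644 ≡ 817 (mod 983)
252^966 = 252^512 * 252^256 * 252^128 * 252^64 * 252^4 * 252^2 ≡ 817 * 262 * 134 * 222 * 516 * 592 (mod 983).
Accumulate the product:
817 * 262 = 214054 ≡ 743
743 * 134 = 99562 ≡ 279
279 * 222 = 61938 ≡ 9
9 * 516 = 4644 ≡ 712
712 * 592 = 421504 ≡ 780

780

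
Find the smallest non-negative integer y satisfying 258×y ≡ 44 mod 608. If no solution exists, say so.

118

gcd(258, 608) = 2, and 2 | 44, so solutions exist.
Divide through by 2: 129×y = 22 (mod 304).
129⁻¹ ≡ 33 (mod 304).
y ≡ 33×22 ≡ 118 (mod 304).
The smallest non-negative solution is y = 118.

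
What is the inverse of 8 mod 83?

83 = 10·8 + 3
8 = 2·3 + 2
3 = 1·2 + 1
2 = 2·1 + 0
gcd(8, 83) = 1, so the inverse exists.
Back-substitute for 1:
1 = 1·3 − 1·2
  = −1·8 + 3·3
  = 3·83 − 31·8
So 8⁻¹ ≡ −31 ≡ 52 (mod 83).

52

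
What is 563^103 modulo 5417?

651

563^1 ≡ 563 (mod 5417)
563^2 ≡ 563^2 = 316969 ≡ 2783 (mod 5417)
563^4 ≡ 2783^2 = 7745089 ≡ 4196 (mod 5417)
563^8 ≡ 4196^2 = 17606416 ≡ 1166 (mod 5417)
563^16 ≡ 1166^2 = 1359556 ≡ 5306 (mod 5417)
563^32 ≡ 5306^2 = 28153636 ≡ 1487 (mod 5417)
563^64 ≡ 1487^2 = 2211169 ≡ 1033 (mod 5417)
563^103 = 563^64 * 563^32 * 563^4 * 563^2 * 563^1 ≡ 1033 * 1487 * 4196 * 2783 * 563 (mod 5417).
Accumulate the product:
1033 * 1487 = 1536071 ≡ 3060
3060 * 4196 = 12839760 ≡ 1470
1470 * 2783 = 4091010 ≡ 1175
1175 * 563 = 661525 ≡ 651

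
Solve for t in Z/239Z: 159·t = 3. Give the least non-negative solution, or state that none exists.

gcd(159, 239) = 1, so a unique solution mod 239 exists.
159⁻¹ ≡ 236 (mod 239).
t ≡ 236·3 ≡ 230 (mod 239).

230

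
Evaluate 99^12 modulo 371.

Using repeated squaring:
12 in binary is 1100, i.e. 12 = 8 + 4.
99^1 ≡ 99 (mod 371)
99^2 ≡ 99^2 = 9801 ≡ 155 (mod 371)
99^4 ≡ 155^2 = 24025 ≡ 281 (mod 371)
99^8 ≡ 281^2 = 78961 ≡ 309 (mod 371)
99^12 = 99^8 · 99^4 ≡ 309 · 281 (mod 371).
309 · 281 = 86829 ≡ 15 (mod 371).

15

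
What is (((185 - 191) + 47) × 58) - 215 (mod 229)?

185 - 191 = -6 ≡ 223 (mod 229)
223 + 47 = 270 ≡ 41 (mod 229)
41 × 58 = 2378 ≡ 88 (mod 229)
88 - 215 = -127 ≡ 102 (mod 229)

102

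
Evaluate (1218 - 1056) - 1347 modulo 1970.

785

1218 - 1056 = 162
162 - 1347 = -1185 ≡ 785 (mod 1970)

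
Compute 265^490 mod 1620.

Using repeated squaring:
265^1 ≡ 265 (mod 1620)
265^2 ≡ 265^2 = 70225 ≡ 565 (mod 1620)
265^4 ≡ 565^2 = 319225 ≡ 85 (mod 1620)
265^8 ≡ 85^2 = 7225 ≡ 745 (mod 1620)
265^16 ≡ 745^2 = 555025 ≡ 985 (mod 1620)
265^32 ≡ 985^2 = 970225 ≡ 1465 (mod 1620)
265^64 ≡ 1465^2 = 2146225 ≡ 1345 (mod 1620)
265^128 ≡ 1345^2 = 1809025 ≡ 1105 (mod 1620)
265^256 ≡ 1105^2 = 1221025 ≡ 1165 (mod 1620)
265^490 = 265^256 × 265^128 × 265^64 × 265^32 × 265^8 × 265^2 ≡ 1165 × 1105 × 1345 × 1465 × 745 × 565 (mod 1620).
Accumulate the product:
1165 × 1105 = 1287325 ≡ 1045
1045 × 1345 = 1405525 ≡ 985
985 × 1465 = 1443025 ≡ 1225
1225 × 745 = 912625 ≡ 565
565 × 565 = 319225 ≡ 85

85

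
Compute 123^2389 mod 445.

2389 in binary is 100101010101, i.e. 2389 = 2048 + 256 + 64 + 16 + 4 + 1.
123^1 ≡ 123 (mod 445)
123^2 ≡ 123^2 = 15129 ≡ 444 (mod 445)
123^4 ≡ 444^2 = 197136 ≡ 1 (mod 445)
123^8 ≡ 1^2 = 1 (mod 445)
123^16 ≡ 1^2 = 1 (mod 445)
123^32 ≡ 1^2 = 1 (mod 445)
123^64 ≡ 1^2 = 1 (mod 445)
123^128 ≡ 1^2 = 1 (mod 445)
123^256 ≡ 1^2 = 1 (mod 445)
123^512 ≡ 1^2 = 1 (mod 445)
123^1024 ≡ 1^2 = 1 (mod 445)
123^2048 ≡ 1^2 = 1 (mod 445)
123^2389 = 123^2048 × 123^256 × 123^64 × 123^16 × 123^4 × 123^1 ≡ 1 × 1 × 1 × 1 × 1 × 123 (mod 445).
Accumulate the product:
1 × 1 = 1
1 × 1 = 1
1 × 1 = 1
1 × 1 = 1
1 × 123 = 123

123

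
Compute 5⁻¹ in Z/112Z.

112 = 22·5 + 2
5 = 2·2 + 1
2 = 2·1 + 0
gcd(5, 112) = 1, so the inverse exists.
Bézout: 1 = −2·112 + 45·5.
So 5⁻¹ ≡ 45 (mod 112).

45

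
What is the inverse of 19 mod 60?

By the extended Euclidean algorithm:
60 = 3·19 + 3
19 = 6·3 + 1
3 = 3·1 + 0
gcd(19, 60) = 1, so the inverse exists.
Bézout: 1 = −6·60 + 19·19.
So 19⁻¹ ≡ 19 (mod 60).

19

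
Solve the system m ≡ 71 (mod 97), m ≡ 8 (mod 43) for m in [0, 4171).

97⁻¹ mod 43: 97·4 ≡ 1 (mod 43), so 97⁻¹ ≡ 4.
m = 71 + 97·((8 − 71)·4 mod 43) = 71 + 97·6 = 653.

653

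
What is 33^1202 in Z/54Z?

27

By square-and-multiply:
1202 in binary is 10010110010, i.e. 1202 = 1024 + 128 + 32 + 16 + 2.
33^1 ≡ 33 (mod 54)
33^2 ≡ 33^2 = 1089 ≡ 9 (mod 54)
33^4 ≡ 9^2 = 81 ≡ 27 (mod 54)
33^8 ≡ 27^2 = 729 ≡ 27 (mod 54)
33^16 ≡ 27^2 = 729 ≡ 27 (mod 54)
33^32 ≡ 27^2 = 729 ≡ 27 (mod 54)
33^64 ≡ 27^2 = 729 ≡ 27 (mod 54)
33^128 ≡ 27^2 = 729 ≡ 27 (mod 54)
33^256 ≡ 27^2 = 729 ≡ 27 (mod 54)
33^512 ≡ 27^2 = 729 ≡ 27 (mod 54)
33^1024 ≡ 27^2 = 729 ≡ 27 (mod 54)
33^1202 = 33^1024 · 33^128 · 33^32 · 33^16 · 33^2 ≡ 27 · 27 · 27 · 27 · 9 (mod 54).
Accumulate the product:
27 · 27 = 729 ≡ 27
27 · 27 = 729 ≡ 27
27 · 27 = 729 ≡ 27
27 · 9 = 243 ≡ 27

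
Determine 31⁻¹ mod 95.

Apply the Euclidean algorithm and back-substitute:
95 = 3×31 + 2
31 = 15×2 + 1
2 = 2×1 + 0
gcd(31, 95) = 1, so the inverse exists.
Bézout: 1 = −15×95 + 46×31.
So 31⁻¹ ≡ 46 (mod 95).

46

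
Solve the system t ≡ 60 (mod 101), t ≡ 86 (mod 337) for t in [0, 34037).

101⁻¹ mod 337: 101·327 ≡ 1 (mod 337), so 101⁻¹ ≡ 327.
t = 60 + 101·((86 − 60)·327 mod 337) = 60 + 101·77 = 7837.
Check: 7837 mod 101 = 60, 7837 mod 337 = 86. ✓

7837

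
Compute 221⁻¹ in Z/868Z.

868 = 3*221 + 205
221 = 1*205 + 16
205 = 12*16 + 13
16 = 1*13 + 3
13 = 4*3 + 1
3 = 3*1 + 0
gcd(221, 868) = 1, so the inverse exists.
Bézout: 1 = 69*868 − 271*221.
So 221⁻¹ ≡ −271 ≡ 597 (mod 868).

597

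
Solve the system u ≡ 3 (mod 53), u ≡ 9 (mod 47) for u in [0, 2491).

53⁻¹ mod 47: 53·8 ≡ 1 (mod 47), so 53⁻¹ ≡ 8.
u = 3 + 53·((9 − 3)·8 mod 47) = 3 + 53·1 = 56.

56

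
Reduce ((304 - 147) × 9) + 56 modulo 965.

304 - 147 = 157
157 × 9 = 1413 ≡ 448 (mod 965)
448 + 56 = 504

504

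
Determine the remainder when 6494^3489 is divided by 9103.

6002

3489 in binary is 110110100001, i.e. 3489 = 2048 + 1024 + 256 + 128 + 32 + 1.
6494^1 ≡ 6494 (mod 9103)
6494^2 ≡ 6494^2 = 42172036 ≡ 6940 (mod 9103)
6494^4 ≡ 6940^2 = 48163600 ≡ 8730 (mod 9103)
6494^8 ≡ 8730^2 = 76212900 ≡ 2584 (mod 9103)
6494^16 ≡ 2584^2 = 6677056 ≡ 4557 (mod 9103)
6494^32 ≡ 4557^2 = 20766249 ≡ 2306 (mod 9103)
6494^64 ≡ 2306^2 = 5317636 ≡ 1484 (mod 9103)
6494^128 ≡ 1484^2 = 2202256 ≡ 8433 (mod 9103)
6494^256 ≡ 8433^2 = 71115489 ≡ 2853 (mod 9103)
6494^512 ≡ 2853^2 = 8139609 ≡ 1527 (mod 9103)
6494^1024 ≡ 1527^2 = 2331729 ≡ 1361 (mod 9103)
6494^2048 ≡ 1361^2 = 1852321 ≡ 4412 (mod 9103)
6494^3489 = 6494^2048 · 6494^1024 · 6494^256 · 6494^128 · 6494^32 · 6494^1 ≡ 4412 · 1361 · 2853 · 8433 · 2306 · 6494 (mod 9103).
Accumulate the product:
4412 · 1361 = 6004732 ≡ 5855
5855 · 2853 = 16704315 ≡ 310
310 · 8433 = 2614230 ≡ 1669
1669 · 2306 = 3848714 ≡ 7248
7248 · 6494 = 47068512 ≡ 6002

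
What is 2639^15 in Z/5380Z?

Using repeated squaring:
15 in binary is 1111, i.e. 15 = 8 + 4 + 2 + 1.
2639^1 ≡ 2639 (mod 5380)
2639^2 ≡ 2639^2 = 6964321 ≡ 2601 (mod 5380)
2639^4 ≡ 2601^2 = 6765201 ≡ 2541 (mod 5380)
2639^8 ≡ 2541^2 = 6456681 ≡ 681 (mod 5380)
2639^15 = 2639^8 × 2639^4 × 2639^2 × 2639^1 ≡ 681 × 2541 × 2601 × 2639 (mod 5380).
Accumulate the product:
681 × 2541 = 1730421 ≡ 3441
3441 × 2601 = 8950041 ≡ 3101
3101 × 2639 = 8183539 ≡ 559

559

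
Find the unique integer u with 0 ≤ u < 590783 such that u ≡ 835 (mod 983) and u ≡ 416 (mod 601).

983⁻¹ mod 601: 983·118 ≡ 1 (mod 601), so 983⁻¹ ≡ 118.
u = 835 + 983·((416 − 835)·118 mod 601) = 835 + 983·441 = 434338.
Check: 434338 mod 983 = 835, 434338 mod 601 = 416. ✓

434338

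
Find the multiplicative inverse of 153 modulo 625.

By the extended Euclidean algorithm:
625 = 4·153 + 13
153 = 11·13 + 10
13 = 1·10 + 3
10 = 3·3 + 1
3 = 3·1 + 0
gcd(153, 625) = 1, so the inverse exists.
Back-substitute for 1:
1 = 1·10 − 3·3
  = −3·13 + 4·10
  = 4·153 − 47·13
  = −47·625 + 192·153
So 153⁻¹ ≡ 192 (mod 625).

192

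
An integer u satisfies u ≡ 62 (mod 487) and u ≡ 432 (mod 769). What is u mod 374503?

487⁻¹ mod 769: 487*739 ≡ 1 (mod 769), so 487⁻¹ ≡ 739.
u = 62 + 487*((432 − 62)*739 mod 769) = 62 + 487*435 = 211907.

211907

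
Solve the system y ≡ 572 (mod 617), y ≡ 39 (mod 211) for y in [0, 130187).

94356

617⁻¹ mod 211: 617×145 ≡ 1 (mod 211), so 617⁻¹ ≡ 145.
y = 572 + 617×((39 − 572)×145 mod 211) = 572 + 617×152 = 94356.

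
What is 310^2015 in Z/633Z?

Using repeated squaring:
2015 in binary is 11111011111, i.e. 2015 = 1024 + 512 + 256 + 128 + 64 + 16 + 8 + 4 + 2 + 1.
310^1 ≡ 310 (mod 633)
310^2 ≡ 310^2 = 96100 ≡ 517 (mod 633)
310^4 ≡ 517^2 = 267289 ≡ 163 (mod 633)
310^8 ≡ 163^2 = 26569 ≡ 616 (mod 633)
310^16 ≡ 616^2 = 379456 ≡ 289 (mod 633)
310^32 ≡ 289^2 = 83521 ≡ 598 (mod 633)
310^64 ≡ 598^2 = 357604 ≡ 592 (mod 633)
310^128 ≡ 592^2 = 350464 ≡ 415 (mod 633)
310^256 ≡ 415^2 = 172225 ≡ 49 (mod 633)
310^512 ≡ 49^2 = 2401 ≡ 502 (mod 633)
310^1024 ≡ 502^2 = 252004 ≡ 70 (mod 633)
310^2015 = 310^1024 × 310^512 × 310^256 × 310^128 × 310^64 × 310^16 × 310^8 × 310^4 × 310^2 × 310^1 ≡ 70 × 502 × 49 × 415 × 592 × 289 × 616 × 163 × 517 × 310 (mod 633).
Accumulate the product:
70 × 502 = 35140 ≡ 325
325 × 49 = 15925 ≡ 100
100 × 415 = 41500 ≡ 355
355 × 592 = 210160 ≡ 4
4 × 289 = 1156 ≡ 523
523 × 616 = 322168 ≡ 604
604 × 163 = 98452 ≡ 337
337 × 517 = 174229 ≡ 154
154 × 310 = 47740 ≡ 265

265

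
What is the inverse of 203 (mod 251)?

183

Apply the Euclidean algorithm and back-substitute:
251 = 1*203 + 48
203 = 4*48 + 11
48 = 4*11 + 4
11 = 2*4 + 3
4 = 1*3 + 1
3 = 3*1 + 0
gcd(203, 251) = 1, so the inverse exists.
Bézout: 1 = 55*251 − 68*203.
So 203⁻¹ ≡ −68 ≡ 183 (mod 251).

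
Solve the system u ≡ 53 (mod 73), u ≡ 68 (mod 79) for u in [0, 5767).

73⁻¹ mod 79: 73·13 ≡ 1 (mod 79), so 73⁻¹ ≡ 13.
u = 53 + 73·((68 − 53)·13 mod 79) = 53 + 73·37 = 2754.
Check: 2754 mod 73 = 53, 2754 mod 79 = 68. ✓

2754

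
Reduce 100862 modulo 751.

228

100862 = 134·751 + 228, so 100862 ≡ 228 (mod 751).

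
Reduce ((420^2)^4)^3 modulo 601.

256

(420)^2 ≡ 307 (mod 601)
(307)^4 ≡ 245 (mod 601)
(245)^3 ≡ 256 (mod 601)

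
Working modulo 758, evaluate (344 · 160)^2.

344 · 160 = 55040 ≡ 464 (mod 758)
(464)^2 ≡ 24 (mod 758)

24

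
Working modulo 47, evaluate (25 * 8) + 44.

9

25 * 8 = 200 ≡ 12 (mod 47)
12 + 44 = 56 ≡ 9 (mod 47)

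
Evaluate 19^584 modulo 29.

Using repeated squaring:
19^1 ≡ 19 (mod 29)
19^2 ≡ 19^2 = 361 ≡ 13 (mod 29)
19^4 ≡ 13^2 = 169 ≡ 24 (mod 29)
19^8 ≡ 24^2 = 576 ≡ 25 (mod 29)
19^16 ≡ 25^2 = 625 ≡ 16 (mod 29)
19^32 ≡ 16^2 = 256 ≡ 24 (mod 29)
19^64 ≡ 24^2 = 576 ≡ 25 (mod 29)
19^128 ≡ 25^2 = 625 ≡ 16 (mod 29)
19^256 ≡ 16^2 = 256 ≡ 24 (mod 29)
19^512 ≡ 24^2 = 576 ≡ 25 (mod 29)
19^584 = 19^512 * 19^64 * 19^8 ≡ 25 * 25 * 25 (mod 29).
Accumulate the product:
25 * 25 = 625 ≡ 16
16 * 25 = 400 ≡ 23

23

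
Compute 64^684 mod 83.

16

684 in binary is 1010101100, i.e. 684 = 512 + 128 + 32 + 8 + 4.
64^1 ≡ 64 (mod 83)
64^2 ≡ 64^2 = 4096 ≡ 29 (mod 83)
64^4 ≡ 29^2 = 841 ≡ 11 (mod 83)
64^8 ≡ 11^2 = 121 ≡ 38 (mod 83)
64^16 ≡ 38^2 = 1444 ≡ 33 (mod 83)
64^32 ≡ 33^2 = 1089 ≡ 10 (mod 83)
64^64 ≡ 10^2 = 100 ≡ 17 (mod 83)
64^128 ≡ 17^2 = 289 ≡ 40 (mod 83)
64^256 ≡ 40^2 = 1600 ≡ 23 (mod 83)
64^512 ≡ 23^2 = 529 ≡ 31 (mod 83)
64^684 = 64^512 · 64^128 · 64^32 · 64^8 · 64^4 ≡ 31 · 40 · 10 · 38 · 11 (mod 83).
Accumulate the product:
31 · 40 = 1240 ≡ 78
78 · 10 = 780 ≡ 33
33 · 38 = 1254 ≡ 9
9 · 11 = 99 ≡ 16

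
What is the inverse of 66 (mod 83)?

39

By the extended Euclidean algorithm:
83 = 1*66 + 17
66 = 3*17 + 15
17 = 1*15 + 2
15 = 7*2 + 1
2 = 2*1 + 0
gcd(66, 83) = 1, so the inverse exists.
Back-substitute for 1:
1 = 1*15 − 7*2
  = −7*17 + 8*15
  = 8*66 − 31*17
  = −31*83 + 39*66
So 66⁻¹ ≡ 39 (mod 83).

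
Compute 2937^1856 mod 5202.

Using repeated squaring:
2937^1 ≡ 2937 (mod 5202)
2937^2 ≡ 2937^2 = 8625969 ≡ 1053 (mod 5202)
2937^4 ≡ 1053^2 = 1108809 ≡ 783 (mod 5202)
2937^8 ≡ 783^2 = 613089 ≡ 4455 (mod 5202)
2937^16 ≡ 4455^2 = 19847025 ≡ 1395 (mod 5202)
2937^32 ≡ 1395^2 = 1946025 ≡ 477 (mod 5202)
2937^64 ≡ 477^2 = 227529 ≡ 3843 (mod 5202)
2937^128 ≡ 3843^2 = 14768649 ≡ 171 (mod 5202)
2937^256 ≡ 171^2 = 29241 ≡ 3231 (mod 5202)
2937^512 ≡ 3231^2 = 10439361 ≡ 4149 (mod 5202)
2937^1024 ≡ 4149^2 = 17214201 ≡ 783 (mod 5202)
2937^1856 = 2937^1024 · 2937^512 · 2937^256 · 2937^64 ≡ 783 · 4149 · 3231 · 3843 (mod 5202).
Accumulate the product:
783 · 4149 = 3248667 ≡ 2619
2619 · 3231 = 8461989 ≡ 3537
3537 · 3843 = 13592691 ≡ 5067

5067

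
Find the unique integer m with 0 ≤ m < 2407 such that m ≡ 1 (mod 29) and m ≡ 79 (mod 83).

494

29⁻¹ mod 83: 29·63 ≡ 1 (mod 83), so 29⁻¹ ≡ 63.
m = 1 + 29·((79 − 1)·63 mod 83) = 1 + 29·17 = 494.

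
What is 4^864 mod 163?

864 in binary is 1101100000, i.e. 864 = 512 + 256 + 64 + 32.
4^1 ≡ 4 (mod 163)
4^2 ≡ 4^2 = 16 (mod 163)
4^4 ≡ 16^2 = 256 ≡ 93 (mod 163)
4^8 ≡ 93^2 = 8649 ≡ 10 (mod 163)
4^16 ≡ 10^2 = 100 (mod 163)
4^32 ≡ 100^2 = 10000 ≡ 57 (mod 163)
4^64 ≡ 57^2 = 3249 ≡ 152 (mod 163)
4^128 ≡ 152^2 = 23104 ≡ 121 (mod 163)
4^256 ≡ 121^2 = 14641 ≡ 134 (mod 163)
4^512 ≡ 134^2 = 17956 ≡ 26 (mod 163)
4^864 = 4^512 * 4^256 * 4^64 * 4^32 ≡ 26 * 134 * 152 * 57 (mod 163).
Accumulate the product:
26 * 134 = 3484 ≡ 61
61 * 152 = 9272 ≡ 144
144 * 57 = 8208 ≡ 58

58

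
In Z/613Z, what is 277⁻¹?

374

Apply the Euclidean algorithm and back-substitute:
613 = 2*277 + 59
277 = 4*59 + 41
59 = 1*41 + 18
41 = 2*18 + 5
18 = 3*5 + 3
5 = 1*3 + 2
3 = 1*2 + 1
2 = 2*1 + 0
gcd(277, 613) = 1, so the inverse exists.
Bézout: 1 = 108*613 − 239*277.
So 277⁻¹ ≡ −239 ≡ 374 (mod 613).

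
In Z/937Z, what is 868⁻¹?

By the extended Euclidean algorithm:
937 = 1·868 + 69
868 = 12·69 + 40
69 = 1·40 + 29
40 = 1·29 + 11
29 = 2·11 + 7
11 = 1·7 + 4
7 = 1·4 + 3
4 = 1·3 + 1
3 = 3·1 + 0
gcd(868, 937) = 1, so the inverse exists.
Back-substitute for 1:
1 = 1·4 − 1·3
  = −1·7 + 2·4
  = 2·11 − 3·7
  = −3·29 + 8·11
  = 8·40 − 11·29
  = −11·69 + 19·40
  = 19·868 − 239·69
  = −239·937 + 258·868
So 868⁻¹ ≡ 258 (mod 937).

258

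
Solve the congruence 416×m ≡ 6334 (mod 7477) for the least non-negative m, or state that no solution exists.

gcd(416, 7477) = 1, so a unique solution mod 7477 exists.
416⁻¹ ≡ 4080 (mod 7477).
m ≡ 4080×6334 ≡ 2208 (mod 7477).

2208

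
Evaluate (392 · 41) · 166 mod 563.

392 · 41 = 16072 ≡ 308 (mod 563)
308 · 166 = 51128 ≡ 458 (mod 563)

458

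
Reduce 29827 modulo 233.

29827 = 128×233 + 3, so 29827 ≡ 3 (mod 233).

3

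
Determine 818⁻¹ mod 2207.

2207 = 2×818 + 571
818 = 1×571 + 247
571 = 2×247 + 77
247 = 3×77 + 16
77 = 4×16 + 13
16 = 1×13 + 3
13 = 4×3 + 1
3 = 3×1 + 0
gcd(818, 2207) = 1, so the inverse exists.
Back-substitute for 1:
1 = 1×13 − 4×3
  = −4×16 + 5×13
  = 5×77 − 24×16
  = −24×247 + 77×77
  = 77×571 − 178×247
  = −178×818 + 255×571
  = 255×2207 − 688×818
So 818⁻¹ ≡ −688 ≡ 1519 (mod 2207).

1519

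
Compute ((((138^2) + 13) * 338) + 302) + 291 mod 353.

(138)^2 ≡ 335 (mod 353)
335 + 13 = 348
348 * 338 = 117624 ≡ 75 (mod 353)
75 + 302 = 377 ≡ 24 (mod 353)
24 + 291 = 315

315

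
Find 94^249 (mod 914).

698

Using repeated squaring:
249 in binary is 11111001, i.e. 249 = 128 + 64 + 32 + 16 + 8 + 1.
94^1 ≡ 94 (mod 914)
94^2 ≡ 94^2 = 8836 ≡ 610 (mod 914)
94^4 ≡ 610^2 = 372100 ≡ 102 (mod 914)
94^8 ≡ 102^2 = 10404 ≡ 350 (mod 914)
94^16 ≡ 350^2 = 122500 ≡ 24 (mod 914)
94^32 ≡ 24^2 = 576 (mod 914)
94^64 ≡ 576^2 = 331776 ≡ 908 (mod 914)
94^128 ≡ 908^2 = 824464 ≡ 36 (mod 914)
94^249 = 94^128 * 94^64 * 94^32 * 94^16 * 94^8 * 94^1 ≡ 36 * 908 * 576 * 24 * 350 * 94 (mod 914).
Accumulate the product:
36 * 908 = 32688 ≡ 698
698 * 576 = 402048 ≡ 802
802 * 24 = 19248 ≡ 54
54 * 350 = 18900 ≡ 620
620 * 94 = 58280 ≡ 698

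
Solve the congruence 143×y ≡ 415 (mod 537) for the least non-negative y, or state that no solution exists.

431

gcd(143, 537) = 1, so a unique solution mod 537 exists.
143⁻¹ ≡ 353 (mod 537).
y ≡ 353×415 ≡ 431 (mod 537).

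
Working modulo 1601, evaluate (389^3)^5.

1209

(389)^3 ≡ 1503 (mod 1601)
(1503)^5 ≡ 1209 (mod 1601)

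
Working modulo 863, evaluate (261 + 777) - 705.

261 + 777 = 1038 ≡ 175 (mod 863)
175 - 705 = -530 ≡ 333 (mod 863)

333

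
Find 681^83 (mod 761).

By square-and-multiply:
83 in binary is 1010011, i.e. 83 = 64 + 16 + 2 + 1.
681^1 ≡ 681 (mod 761)
681^2 ≡ 681^2 = 463761 ≡ 312 (mod 761)
681^4 ≡ 312^2 = 97344 ≡ 697 (mod 761)
681^8 ≡ 697^2 = 485809 ≡ 291 (mod 761)
681^16 ≡ 291^2 = 84681 ≡ 210 (mod 761)
681^32 ≡ 210^2 = 44100 ≡ 723 (mod 761)
681^64 ≡ 723^2 = 522729 ≡ 683 (mod 761)
681^83 = 681^64 * 681^16 * 681^2 * 681^1 ≡ 683 * 210 * 312 * 681 (mod 761).
Accumulate the product:
683 * 210 = 143430 ≡ 362
362 * 312 = 112944 ≡ 316
316 * 681 = 215196 ≡ 594

594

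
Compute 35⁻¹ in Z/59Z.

27

By the extended Euclidean algorithm:
59 = 1×35 + 24
35 = 1×24 + 11
24 = 2×11 + 2
11 = 5×2 + 1
2 = 2×1 + 0
gcd(35, 59) = 1, so the inverse exists.
Back-substitute for 1:
1 = 1×11 − 5×2
  = −5×24 + 11×11
  = 11×35 − 16×24
  = −16×59 + 27×35
So 35⁻¹ ≡ 27 (mod 59).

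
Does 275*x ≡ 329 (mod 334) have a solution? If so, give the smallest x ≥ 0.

85

gcd(275, 334) = 1, so a unique solution mod 334 exists.
275⁻¹ ≡ 317 (mod 334).
x ≡ 317*329 ≡ 85 (mod 334).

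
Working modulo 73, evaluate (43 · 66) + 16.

43 · 66 = 2838 ≡ 64 (mod 73)
64 + 16 = 80 ≡ 7 (mod 73)

7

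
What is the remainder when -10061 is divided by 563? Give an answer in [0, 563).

73

-10061 = -18×563 + 73, so -10061 ≡ 73 (mod 563).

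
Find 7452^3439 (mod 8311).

Using repeated squaring:
3439 in binary is 110101101111, i.e. 3439 = 2048 + 1024 + 256 + 64 + 32 + 8 + 4 + 2 + 1.
7452^1 ≡ 7452 (mod 8311)
7452^2 ≡ 7452^2 = 55532304 ≡ 6513 (mod 8311)
7452^4 ≡ 6513^2 = 42419169 ≡ 8136 (mod 8311)
7452^8 ≡ 8136^2 = 66194496 ≡ 5692 (mod 8311)
7452^16 ≡ 5692^2 = 32398864 ≡ 2586 (mod 8311)
7452^32 ≡ 2586^2 = 6687396 ≡ 5352 (mod 8311)
7452^64 ≡ 5352^2 = 28643904 ≡ 4198 (mod 8311)
7452^128 ≡ 4198^2 = 17623204 ≡ 3884 (mod 8311)
7452^256 ≡ 3884^2 = 15085456 ≡ 991 (mod 8311)
7452^512 ≡ 991^2 = 982081 ≡ 1383 (mod 8311)
7452^1024 ≡ 1383^2 = 1912689 ≡ 1159 (mod 8311)
7452^2048 ≡ 1159^2 = 1343281 ≡ 5210 (mod 8311)
7452^3439 = 7452^2048 * 7452^1024 * 7452^256 * 7452^64 * 7452^32 * 7452^8 * 7452^4 * 7452^2 * 7452^1 ≡ 5210 * 1159 * 991 * 4198 * 5352 * 5692 * 8136 * 6513 * 7452 (mod 8311).
Accumulate the product:
5210 * 1159 = 6038390 ≡ 4604
4604 * 991 = 4562564 ≡ 8136
8136 * 4198 = 34154928 ≡ 5029
5029 * 5352 = 26915208 ≡ 4190
4190 * 5692 = 23849480 ≡ 5221
5221 * 8136 = 42478056 ≡ 535
535 * 6513 = 3484455 ≡ 2146
2146 * 7452 = 15991992 ≡ 1628

1628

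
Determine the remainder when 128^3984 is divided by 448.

64

By square-and-multiply:
3984 in binary is 111110010000, i.e. 3984 = 2048 + 1024 + 512 + 256 + 128 + 16.
128^1 ≡ 128 (mod 448)
128^2 ≡ 128^2 = 16384 ≡ 256 (mod 448)
128^4 ≡ 256^2 = 65536 ≡ 128 (mod 448)
128^8 ≡ 128^2 = 16384 ≡ 256 (mod 448)
128^16 ≡ 256^2 = 65536 ≡ 128 (mod 448)
128^32 ≡ 128^2 = 16384 ≡ 256 (mod 448)
128^64 ≡ 256^2 = 65536 ≡ 128 (mod 448)
128^128 ≡ 128^2 = 16384 ≡ 256 (mod 448)
128^256 ≡ 256^2 = 65536 ≡ 128 (mod 448)
128^512 ≡ 128^2 = 16384 ≡ 256 (mod 448)
128^1024 ≡ 256^2 = 65536 ≡ 128 (mod 448)
128^2048 ≡ 128^2 = 16384 ≡ 256 (mod 448)
128^3984 = 128^2048 * 128^1024 * 128^512 * 128^256 * 128^128 * 128^16 ≡ 256 * 128 * 256 * 128 * 256 * 128 (mod 448).
Accumulate the product:
256 * 128 = 32768 ≡ 64
64 * 256 = 16384 ≡ 256
256 * 128 = 32768 ≡ 64
64 * 256 = 16384 ≡ 256
256 * 128 = 32768 ≡ 64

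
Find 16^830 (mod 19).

9

830 in binary is 1100111110, i.e. 830 = 512 + 256 + 32 + 16 + 8 + 4 + 2.
16^1 ≡ 16 (mod 19)
16^2 ≡ 16^2 = 256 ≡ 9 (mod 19)
16^4 ≡ 9^2 = 81 ≡ 5 (mod 19)
16^8 ≡ 5^2 = 25 ≡ 6 (mod 19)
16^16 ≡ 6^2 = 36 ≡ 17 (mod 19)
16^32 ≡ 17^2 = 289 ≡ 4 (mod 19)
16^64 ≡ 4^2 = 16 (mod 19)
16^128 ≡ 16^2 = 256 ≡ 9 (mod 19)
16^256 ≡ 9^2 = 81 ≡ 5 (mod 19)
16^512 ≡ 5^2 = 25 ≡ 6 (mod 19)
16^830 = 16^512 × 16^256 × 16^32 × 16^16 × 16^8 × 16^4 × 16^2 ≡ 6 × 5 × 4 × 17 × 6 × 5 × 9 (mod 19).
Accumulate the product:
6 × 5 = 30 ≡ 11
11 × 4 = 44 ≡ 6
6 × 17 = 102 ≡ 7
7 × 6 = 42 ≡ 4
4 × 5 = 20 ≡ 1
1 × 9 = 9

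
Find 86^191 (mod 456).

128

191 in binary is 10111111, i.e. 191 = 128 + 32 + 16 + 8 + 4 + 2 + 1.
86^1 ≡ 86 (mod 456)
86^2 ≡ 86^2 = 7396 ≡ 100 (mod 456)
86^4 ≡ 100^2 = 10000 ≡ 424 (mod 456)
86^8 ≡ 424^2 = 179776 ≡ 112 (mod 456)
86^16 ≡ 112^2 = 12544 ≡ 232 (mod 456)
86^32 ≡ 232^2 = 53824 ≡ 16 (mod 456)
86^64 ≡ 16^2 = 256 (mod 456)
86^128 ≡ 256^2 = 65536 ≡ 328 (mod 456)
86^191 = 86^128 · 86^32 · 86^16 · 86^8 · 86^4 · 86^2 · 86^1 ≡ 328 · 16 · 232 · 112 · 424 · 100 · 86 (mod 456).
Accumulate the product:
328 · 16 = 5248 ≡ 232
232 · 232 = 53824 ≡ 16
16 · 112 = 1792 ≡ 424
424 · 424 = 179776 ≡ 112
112 · 100 = 11200 ≡ 256
256 · 86 = 22016 ≡ 128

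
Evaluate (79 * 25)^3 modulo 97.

79 * 25 = 1975 ≡ 35 (mod 97)
(35)^3 ≡ 1 (mod 97)

1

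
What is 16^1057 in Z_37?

9

Compute successive squares:
1057 in binary is 10000100001, i.e. 1057 = 1024 + 32 + 1.
16^1 ≡ 16 (mod 37)
16^2 ≡ 16^2 = 256 ≡ 34 (mod 37)
16^4 ≡ 34^2 = 1156 ≡ 9 (mod 37)
16^8 ≡ 9^2 = 81 ≡ 7 (mod 37)
16^16 ≡ 7^2 = 49 ≡ 12 (mod 37)
16^32 ≡ 12^2 = 144 ≡ 33 (mod 37)
16^64 ≡ 33^2 = 1089 ≡ 16 (mod 37)
16^128 ≡ 16^2 = 256 ≡ 34 (mod 37)
16^256 ≡ 34^2 = 1156 ≡ 9 (mod 37)
16^512 ≡ 9^2 = 81 ≡ 7 (mod 37)
16^1024 ≡ 7^2 = 49 ≡ 12 (mod 37)
16^1057 = 16^1024 · 16^32 · 16^1 ≡ 12 · 33 · 16 (mod 37).
Accumulate the product:
12 · 33 = 396 ≡ 26
26 · 16 = 416 ≡ 9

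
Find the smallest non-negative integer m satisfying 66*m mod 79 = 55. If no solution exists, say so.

14

gcd(66, 79) = 1, so a unique solution mod 79 exists.
66⁻¹ ≡ 6 (mod 79).
m ≡ 6*55 ≡ 14 (mod 79).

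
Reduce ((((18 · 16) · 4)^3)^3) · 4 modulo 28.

18 · 16 = 288 ≡ 8 (mod 28)
8 · 4 = 32 ≡ 4 (mod 28)
(4)^3 ≡ 8 (mod 28)
(8)^3 ≡ 8 (mod 28)
8 · 4 = 32 ≡ 4 (mod 28)

4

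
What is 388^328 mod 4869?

4465

By square-and-multiply:
388^1 ≡ 388 (mod 4869)
388^2 ≡ 388^2 = 150544 ≡ 4474 (mod 4869)
388^4 ≡ 4474^2 = 20016676 ≡ 217 (mod 4869)
388^8 ≡ 217^2 = 47089 ≡ 3268 (mod 4869)
388^16 ≡ 3268^2 = 10679824 ≡ 2107 (mod 4869)
388^32 ≡ 2107^2 = 4439449 ≡ 3790 (mod 4869)
388^64 ≡ 3790^2 = 14364100 ≡ 550 (mod 4869)
388^128 ≡ 550^2 = 302500 ≡ 622 (mod 4869)
388^256 ≡ 622^2 = 386884 ≡ 2233 (mod 4869)
388^328 = 388^256 × 388^64 × 388^8 ≡ 2233 × 550 × 3268 (mod 4869).
Accumulate the product:
2233 × 550 = 1228150 ≡ 1162
1162 × 3268 = 3797416 ≡ 4465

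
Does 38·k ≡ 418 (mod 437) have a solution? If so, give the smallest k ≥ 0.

gcd(38, 437) = 19, and 19 | 418, so solutions exist.
Divide through by 19: 2·k = 22 (mod 23).
2⁻¹ ≡ 12 (mod 23).
k ≡ 12·22 ≡ 11 (mod 23).
The smallest non-negative solution is k = 11.

11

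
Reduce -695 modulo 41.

-695 = -17×41 + 2, so -695 ≡ 2 (mod 41).

2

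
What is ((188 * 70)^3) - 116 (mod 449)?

34

188 * 70 = 13160 ≡ 139 (mod 449)
(139)^3 ≡ 150 (mod 449)
150 - 116 = 34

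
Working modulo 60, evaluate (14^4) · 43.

(14)^4 ≡ 16 (mod 60)
16 · 43 = 688 ≡ 28 (mod 60)

28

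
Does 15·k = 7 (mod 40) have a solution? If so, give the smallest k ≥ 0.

no solution

gcd(15, 40) = 5, and 5 does not divide 7.
So the congruence has no solution.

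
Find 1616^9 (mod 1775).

1161

9 in binary is 1001, i.e. 9 = 8 + 1.
1616^1 ≡ 1616 (mod 1775)
1616^2 ≡ 1616^2 = 2611456 ≡ 431 (mod 1775)
1616^4 ≡ 431^2 = 185761 ≡ 1161 (mod 1775)
1616^8 ≡ 1161^2 = 1347921 ≡ 696 (mod 1775)
1616^9 = 1616^8 * 1616^1 ≡ 696 * 1616 (mod 1775).
696 * 1616 = 1124736 ≡ 1161 (mod 1775).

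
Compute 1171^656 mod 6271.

5606

By square-and-multiply:
1171^1 ≡ 1171 (mod 6271)
1171^2 ≡ 1171^2 = 1371241 ≡ 4163 (mod 6271)
1171^4 ≡ 4163^2 = 17330569 ≡ 3796 (mod 6271)
1171^8 ≡ 3796^2 = 14409616 ≡ 5129 (mod 6271)
1171^16 ≡ 5129^2 = 26306641 ≡ 6067 (mod 6271)
1171^32 ≡ 6067^2 = 36808489 ≡ 3990 (mod 6271)
1171^64 ≡ 3990^2 = 15920100 ≡ 4302 (mod 6271)
1171^128 ≡ 4302^2 = 18507204 ≡ 1483 (mod 6271)
1171^256 ≡ 1483^2 = 2199289 ≡ 4439 (mod 6271)
1171^512 ≡ 4439^2 = 19704721 ≡ 1239 (mod 6271)
1171^656 = 1171^512 * 1171^128 * 1171^16 ≡ 1239 * 1483 * 6067 (mod 6271).
Accumulate the product:
1239 * 1483 = 1837437 ≡ 34
34 * 6067 = 206278 ≡ 5606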